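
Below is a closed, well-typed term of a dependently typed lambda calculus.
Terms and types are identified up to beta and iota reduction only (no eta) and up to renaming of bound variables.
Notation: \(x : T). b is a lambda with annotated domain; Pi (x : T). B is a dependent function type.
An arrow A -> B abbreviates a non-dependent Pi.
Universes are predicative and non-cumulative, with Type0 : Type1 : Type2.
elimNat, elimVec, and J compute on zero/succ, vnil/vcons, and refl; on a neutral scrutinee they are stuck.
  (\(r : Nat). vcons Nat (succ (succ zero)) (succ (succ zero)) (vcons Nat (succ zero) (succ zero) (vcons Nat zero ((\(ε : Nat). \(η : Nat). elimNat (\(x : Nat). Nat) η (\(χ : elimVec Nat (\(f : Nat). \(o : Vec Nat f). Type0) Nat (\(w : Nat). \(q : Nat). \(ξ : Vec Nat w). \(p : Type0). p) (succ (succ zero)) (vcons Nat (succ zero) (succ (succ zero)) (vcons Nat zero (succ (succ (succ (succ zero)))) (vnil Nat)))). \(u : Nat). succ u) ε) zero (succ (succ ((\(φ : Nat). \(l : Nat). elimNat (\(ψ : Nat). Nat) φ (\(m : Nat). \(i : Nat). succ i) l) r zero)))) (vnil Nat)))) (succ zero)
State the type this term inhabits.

type:
  Vec Nat (succ (succ (succ zero)))


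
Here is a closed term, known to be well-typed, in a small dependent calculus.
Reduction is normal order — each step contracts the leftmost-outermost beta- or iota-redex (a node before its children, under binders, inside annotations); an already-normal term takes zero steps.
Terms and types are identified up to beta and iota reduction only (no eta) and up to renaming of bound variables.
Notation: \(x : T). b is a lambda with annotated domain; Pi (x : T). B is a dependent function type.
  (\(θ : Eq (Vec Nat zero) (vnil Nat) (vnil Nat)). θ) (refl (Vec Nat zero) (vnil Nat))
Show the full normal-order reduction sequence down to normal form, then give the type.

reduction (normal order):
  (\(θ : Eq (Vec Nat zero) (vnil Nat) (vnil Nat)). θ) (refl (Vec Nat zero) (vnil Nat))
  ~> refl (Vec Nat zero) (vnil Nat)
the term's type:
  Eq (Vec Nat zero) (vnil Nat) (vnil Nat)


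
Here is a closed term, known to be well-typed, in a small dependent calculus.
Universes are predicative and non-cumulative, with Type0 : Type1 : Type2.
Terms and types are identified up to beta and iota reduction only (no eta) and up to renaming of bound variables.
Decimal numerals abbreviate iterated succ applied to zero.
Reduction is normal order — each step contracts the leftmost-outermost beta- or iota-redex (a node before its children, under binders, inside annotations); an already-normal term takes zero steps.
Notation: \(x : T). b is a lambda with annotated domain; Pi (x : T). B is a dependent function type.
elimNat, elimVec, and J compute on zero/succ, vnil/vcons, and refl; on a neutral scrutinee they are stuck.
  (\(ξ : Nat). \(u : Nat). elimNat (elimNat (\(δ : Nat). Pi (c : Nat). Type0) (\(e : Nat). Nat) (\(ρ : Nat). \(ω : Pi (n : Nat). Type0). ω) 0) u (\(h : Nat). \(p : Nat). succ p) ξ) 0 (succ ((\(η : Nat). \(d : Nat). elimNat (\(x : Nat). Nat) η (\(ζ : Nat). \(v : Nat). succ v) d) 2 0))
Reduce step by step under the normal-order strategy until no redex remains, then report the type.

normal-order reduction:
  (\(ξ : Nat). \(u : Nat). elimNat (elimNat (\(δ : Nat). Pi (c : Nat). Type0) (\(e : Nat). Nat) (\(ρ : Nat). \(ω : Pi (n : Nat). Type0). ω) 0) u (\(h : Nat). \(p : Nat). succ p) ξ) 0 (succ ((\(η : Nat). \(d : Nat). elimNat (\(x : Nat). Nat) η (\(ζ : Nat). \(v : Nat). succ v) d) 2 0))
  ~> (\(ξ : Nat). elimNat (elimNat (\(u : Nat). Pi (δ : Nat). Type0) (\(c : Nat). Nat) (\(e : Nat). \(ρ : Pi (ω : Nat). Type0). ρ) 0) ξ (\(n : Nat). \(h : Nat). succ h) 0) (succ ((\(p : Nat). \(η : Nat). elimNat (\(d : Nat). Nat) p (\(x : Nat). \(ζ : Nat). succ ζ) η) 2 0))
  ~> elimNat (elimNat (\(ξ : Nat). Pi (u : Nat). Type0) (\(δ : Nat). Nat) (\(c : Nat). \(e : Pi (ρ : Nat). Type0). e) 0) (succ ((\(ω : Nat). \(n : Nat). elimNat (\(h : Nat). Nat) ω (\(p : Nat). \(η : Nat). succ η) n) 2 0)) (\(d : Nat). \(x : Nat). succ x) 0
  ~> succ ((\(ξ : Nat). \(u : Nat). elimNat (\(δ : Nat). Nat) ξ (\(c : Nat). \(e : Nat). succ e) u) 2 0)
  ~> succ ((\(ξ : Nat). elimNat (\(u : Nat). Nat) 2 (\(δ : Nat). \(c : Nat). succ c) ξ) 0)
  ~> succ (elimNat (\(ξ : Nat). Nat) 2 (\(u : Nat). \(δ : Nat). succ δ) 0)
  ~> 3
inferred type:
  Nat


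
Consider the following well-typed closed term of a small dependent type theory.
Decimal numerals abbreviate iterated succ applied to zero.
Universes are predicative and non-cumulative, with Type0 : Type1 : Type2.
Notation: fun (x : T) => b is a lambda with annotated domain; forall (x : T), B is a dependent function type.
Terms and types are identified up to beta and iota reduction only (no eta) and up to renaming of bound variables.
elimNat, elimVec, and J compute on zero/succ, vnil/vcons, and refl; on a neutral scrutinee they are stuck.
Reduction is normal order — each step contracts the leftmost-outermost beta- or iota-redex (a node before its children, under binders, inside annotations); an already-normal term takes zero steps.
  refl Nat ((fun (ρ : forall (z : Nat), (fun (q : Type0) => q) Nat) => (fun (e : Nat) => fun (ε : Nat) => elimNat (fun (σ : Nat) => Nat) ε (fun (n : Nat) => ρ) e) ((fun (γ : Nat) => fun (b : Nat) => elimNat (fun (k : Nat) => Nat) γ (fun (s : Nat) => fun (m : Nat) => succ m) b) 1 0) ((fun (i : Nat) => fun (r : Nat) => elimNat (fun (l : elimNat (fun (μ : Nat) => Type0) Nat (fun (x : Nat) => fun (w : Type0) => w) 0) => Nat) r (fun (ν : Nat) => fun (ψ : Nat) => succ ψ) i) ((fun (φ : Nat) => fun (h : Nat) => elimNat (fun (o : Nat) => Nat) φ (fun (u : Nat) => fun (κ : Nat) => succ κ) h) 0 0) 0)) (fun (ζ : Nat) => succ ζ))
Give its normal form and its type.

resulting normal form:
  refl Nat 1
inferred type:
  Eq Nat 1 1


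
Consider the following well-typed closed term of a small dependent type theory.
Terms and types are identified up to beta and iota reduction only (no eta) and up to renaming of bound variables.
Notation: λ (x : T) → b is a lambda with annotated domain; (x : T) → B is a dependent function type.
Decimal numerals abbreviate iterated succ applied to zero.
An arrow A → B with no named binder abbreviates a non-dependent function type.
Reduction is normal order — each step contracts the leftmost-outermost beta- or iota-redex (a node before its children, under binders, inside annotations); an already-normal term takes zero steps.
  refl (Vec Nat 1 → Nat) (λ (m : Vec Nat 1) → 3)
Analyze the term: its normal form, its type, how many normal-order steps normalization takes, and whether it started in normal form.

normal form:
  refl (Vec Nat 1 → Nat) (λ (m : Vec Nat 1) → 3)
the term's type:
  Eq (Vec Nat 1 → Nat) (λ (m : Vec Nat 1) → 3) (λ (l : Vec Nat 1) → 3)
reduction steps (normal order): 0
already normal: yes


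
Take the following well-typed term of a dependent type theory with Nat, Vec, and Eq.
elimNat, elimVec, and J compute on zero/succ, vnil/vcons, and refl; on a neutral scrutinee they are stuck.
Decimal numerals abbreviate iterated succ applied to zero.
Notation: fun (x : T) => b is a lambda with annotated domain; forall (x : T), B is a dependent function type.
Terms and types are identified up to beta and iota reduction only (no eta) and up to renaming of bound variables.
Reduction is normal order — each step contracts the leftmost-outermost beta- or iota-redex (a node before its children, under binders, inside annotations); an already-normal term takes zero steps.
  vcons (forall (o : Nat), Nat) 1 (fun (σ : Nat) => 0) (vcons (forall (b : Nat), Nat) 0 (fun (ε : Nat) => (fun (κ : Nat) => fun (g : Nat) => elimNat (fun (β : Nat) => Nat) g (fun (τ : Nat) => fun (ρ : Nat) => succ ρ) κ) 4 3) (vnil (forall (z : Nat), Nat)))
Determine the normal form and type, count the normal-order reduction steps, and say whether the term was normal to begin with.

resulting normal form:
  vcons (forall (o : Nat), Nat) 1 (fun (σ : Nat) => 0) (vcons (forall (b : Nat), Nat) 0 (fun (ε : Nat) => 7) (vnil (forall (κ : Nat), Nat)))
the term's type:
  Vec (forall (o : Nat), Nat) 2
normal-order step count: 15
already normal: no
first redex: a beta-redex


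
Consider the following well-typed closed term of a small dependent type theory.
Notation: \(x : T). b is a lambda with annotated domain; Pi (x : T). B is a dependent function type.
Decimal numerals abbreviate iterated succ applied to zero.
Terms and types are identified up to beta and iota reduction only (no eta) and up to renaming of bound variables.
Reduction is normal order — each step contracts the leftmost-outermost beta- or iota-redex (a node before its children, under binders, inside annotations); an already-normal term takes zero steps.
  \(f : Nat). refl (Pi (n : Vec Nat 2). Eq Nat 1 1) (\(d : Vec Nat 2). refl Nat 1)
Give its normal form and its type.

reduced normal form:
  \(f : Nat). refl (Pi (n : Vec Nat 2). Eq Nat 1 1) (\(d : Vec Nat 2). refl Nat 1)
type:
  Pi (f : Nat). Eq (Pi (n : Vec Nat 2). Eq Nat 1 1) (\(d : Vec Nat 2). refl Nat 1) (\(q : Vec Nat 2). refl Nat 1)


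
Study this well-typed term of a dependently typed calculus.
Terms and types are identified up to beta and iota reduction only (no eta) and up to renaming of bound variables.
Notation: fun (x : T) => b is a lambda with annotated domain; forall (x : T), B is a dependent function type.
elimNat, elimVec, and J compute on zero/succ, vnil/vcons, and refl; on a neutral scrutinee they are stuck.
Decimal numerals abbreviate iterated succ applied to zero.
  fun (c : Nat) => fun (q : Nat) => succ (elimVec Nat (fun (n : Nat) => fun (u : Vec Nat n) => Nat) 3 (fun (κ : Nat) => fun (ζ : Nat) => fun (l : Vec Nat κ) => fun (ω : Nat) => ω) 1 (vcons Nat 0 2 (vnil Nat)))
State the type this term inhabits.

type:
  forall (c : Nat), forall (q : Nat), Nat


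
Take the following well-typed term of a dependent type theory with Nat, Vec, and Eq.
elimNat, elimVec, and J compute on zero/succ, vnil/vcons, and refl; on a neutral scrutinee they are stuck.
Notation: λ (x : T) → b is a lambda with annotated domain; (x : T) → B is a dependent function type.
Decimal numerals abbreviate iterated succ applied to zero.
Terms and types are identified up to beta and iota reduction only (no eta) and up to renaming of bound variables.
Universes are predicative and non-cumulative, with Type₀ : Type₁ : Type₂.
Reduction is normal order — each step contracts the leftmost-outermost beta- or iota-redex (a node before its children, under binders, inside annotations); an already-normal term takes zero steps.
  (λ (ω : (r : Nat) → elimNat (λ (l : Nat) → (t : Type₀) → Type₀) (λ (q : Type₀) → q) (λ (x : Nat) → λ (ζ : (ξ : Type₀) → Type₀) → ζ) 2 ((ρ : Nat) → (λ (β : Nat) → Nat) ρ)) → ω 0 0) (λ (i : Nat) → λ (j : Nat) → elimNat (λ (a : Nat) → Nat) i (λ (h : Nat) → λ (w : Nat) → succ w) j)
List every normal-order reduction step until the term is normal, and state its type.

reduction (normal order):
  (λ (ω : (r : Nat) → elimNat (λ (l : Nat) → (t : Type₀) → Type₀) (λ (q : Type₀) → q) (λ (x : Nat) → λ (ζ : (ξ : Type₀) → Type₀) → ζ) 2 ((ρ : Nat) → (λ (β : Nat) → Nat) ρ)) → ω 0 0) (λ (i : Nat) → λ (j : Nat) → elimNat (λ (a : Nat) → Nat) i (λ (h : Nat) → λ (w : Nat) → succ w) j)
  ~> (λ (ω : Nat) → λ (r : Nat) → elimNat (λ (l : Nat) → Nat) ω (λ (t : Nat) → λ (q : Nat) → succ q) r) 0 0
  ~> (λ (ω : Nat) → elimNat (λ (r : Nat) → Nat) 0 (λ (l : Nat) → λ (t : Nat) → succ t) ω) 0
  ~> elimNat (λ (ω : Nat) → Nat) 0 (λ (r : Nat) → λ (l : Nat) → succ l) 0
  ~> 0
inferred type:
  Nat


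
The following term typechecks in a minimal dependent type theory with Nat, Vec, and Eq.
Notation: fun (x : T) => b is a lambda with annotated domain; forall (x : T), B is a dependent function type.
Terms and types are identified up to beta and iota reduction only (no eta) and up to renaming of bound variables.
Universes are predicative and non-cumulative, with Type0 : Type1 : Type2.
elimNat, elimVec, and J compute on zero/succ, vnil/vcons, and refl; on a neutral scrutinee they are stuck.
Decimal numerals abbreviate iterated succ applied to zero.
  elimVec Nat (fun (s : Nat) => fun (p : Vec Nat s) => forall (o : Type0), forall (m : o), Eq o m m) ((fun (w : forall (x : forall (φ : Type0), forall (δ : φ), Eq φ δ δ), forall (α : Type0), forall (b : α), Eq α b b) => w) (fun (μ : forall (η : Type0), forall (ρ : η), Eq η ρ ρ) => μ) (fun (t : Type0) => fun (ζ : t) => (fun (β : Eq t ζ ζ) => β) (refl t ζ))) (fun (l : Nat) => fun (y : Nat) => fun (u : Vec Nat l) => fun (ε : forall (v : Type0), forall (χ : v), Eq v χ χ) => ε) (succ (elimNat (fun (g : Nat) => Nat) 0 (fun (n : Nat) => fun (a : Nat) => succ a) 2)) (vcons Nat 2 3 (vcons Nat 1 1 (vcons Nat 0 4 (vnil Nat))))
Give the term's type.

the term's type:
  forall (s : Type0), forall (p : s), Eq s p p


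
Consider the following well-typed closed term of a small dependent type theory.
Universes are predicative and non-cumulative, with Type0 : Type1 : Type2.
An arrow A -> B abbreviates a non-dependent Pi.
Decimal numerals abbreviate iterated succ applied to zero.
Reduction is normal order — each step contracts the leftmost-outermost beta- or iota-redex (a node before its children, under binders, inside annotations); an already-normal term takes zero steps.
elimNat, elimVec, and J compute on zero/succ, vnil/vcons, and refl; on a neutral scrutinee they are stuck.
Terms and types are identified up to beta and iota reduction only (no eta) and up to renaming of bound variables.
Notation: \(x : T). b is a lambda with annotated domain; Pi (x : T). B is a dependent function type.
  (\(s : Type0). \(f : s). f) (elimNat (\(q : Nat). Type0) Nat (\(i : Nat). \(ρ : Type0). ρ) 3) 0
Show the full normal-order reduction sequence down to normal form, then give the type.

normal-order reduction:
  (\(s : Type0). \(f : s). f) (elimNat (\(q : Nat). Type0) Nat (\(i : Nat). \(ρ : Type0). ρ) 3) 0
  ~> (\(s : elimNat (\(f : Nat). Type0) Nat (\(q : Nat). \(i : Type0). i) 3). s) 0
  ~> 0
inferred type:
  Nat


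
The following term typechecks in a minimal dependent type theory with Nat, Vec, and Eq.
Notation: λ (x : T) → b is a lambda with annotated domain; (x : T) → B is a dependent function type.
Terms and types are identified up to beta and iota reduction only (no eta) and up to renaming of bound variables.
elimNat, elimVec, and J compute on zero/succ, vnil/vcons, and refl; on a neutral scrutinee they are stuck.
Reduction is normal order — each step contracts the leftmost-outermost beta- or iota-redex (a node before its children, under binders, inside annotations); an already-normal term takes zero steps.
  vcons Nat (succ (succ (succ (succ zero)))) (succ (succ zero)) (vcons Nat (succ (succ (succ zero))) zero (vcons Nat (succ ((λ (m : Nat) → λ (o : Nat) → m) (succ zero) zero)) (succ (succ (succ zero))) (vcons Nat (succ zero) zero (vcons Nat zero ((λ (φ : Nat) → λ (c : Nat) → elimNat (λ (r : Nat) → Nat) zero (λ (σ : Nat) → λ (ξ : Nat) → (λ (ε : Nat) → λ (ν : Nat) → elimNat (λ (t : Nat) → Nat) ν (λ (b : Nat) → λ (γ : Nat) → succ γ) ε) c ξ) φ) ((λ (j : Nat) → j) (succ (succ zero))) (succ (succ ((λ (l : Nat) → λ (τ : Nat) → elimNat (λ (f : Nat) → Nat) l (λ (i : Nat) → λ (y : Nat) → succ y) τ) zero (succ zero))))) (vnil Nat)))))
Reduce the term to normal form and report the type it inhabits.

reduced normal form:
  vcons Nat (succ (succ (succ (succ zero)))) (succ (succ zero)) (vcons Nat (succ (succ (succ zero))) zero (vcons Nat (succ (succ zero)) (succ (succ (succ zero))) (vcons Nat (succ zero) zero (vcons Nat zero (succ (succ (succ (succ (succ (succ zero)))))) (vnil Nat)))))
the term's type:
  Vec Nat (succ (succ (succ (succ (succ zero)))))


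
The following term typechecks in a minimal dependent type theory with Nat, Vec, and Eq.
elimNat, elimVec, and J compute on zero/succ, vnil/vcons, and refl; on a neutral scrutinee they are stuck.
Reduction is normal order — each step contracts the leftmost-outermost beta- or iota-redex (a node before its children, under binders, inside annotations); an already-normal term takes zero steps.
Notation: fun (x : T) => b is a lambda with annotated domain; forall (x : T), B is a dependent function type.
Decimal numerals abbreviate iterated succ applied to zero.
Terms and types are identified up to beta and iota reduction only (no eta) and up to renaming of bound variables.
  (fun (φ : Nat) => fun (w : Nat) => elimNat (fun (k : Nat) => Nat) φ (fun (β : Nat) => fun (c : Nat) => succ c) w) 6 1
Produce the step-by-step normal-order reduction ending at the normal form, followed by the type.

reduction (normal order):
  (fun (φ : Nat) => fun (w : Nat) => elimNat (fun (k : Nat) => Nat) φ (fun (β : Nat) => fun (c : Nat) => succ c) w) 6 1
  ~> (fun (φ : Nat) => elimNat (fun (w : Nat) => Nat) 6 (fun (k : Nat) => fun (β : Nat) => succ β) φ) 1
  ~> elimNat (fun (φ : Nat) => Nat) 6 (fun (w : Nat) => fun (k : Nat) => succ k) 1
  ~> (fun (φ : Nat) => fun (w : Nat) => succ w) 0 (elimNat (fun (k : Nat) => Nat) 6 (fun (β : Nat) => fun (c : Nat) => succ c) 0)
  ~> (fun (φ : Nat) => succ φ) (elimNat (fun (w : Nat) => Nat) 6 (fun (k : Nat) => fun (β : Nat) => succ β) 0)
  ~> succ (elimNat (fun (φ : Nat) => Nat) 6 (fun (w : Nat) => fun (k : Nat) => succ k) 0)
  ~> 7
the term's type:
  Nat


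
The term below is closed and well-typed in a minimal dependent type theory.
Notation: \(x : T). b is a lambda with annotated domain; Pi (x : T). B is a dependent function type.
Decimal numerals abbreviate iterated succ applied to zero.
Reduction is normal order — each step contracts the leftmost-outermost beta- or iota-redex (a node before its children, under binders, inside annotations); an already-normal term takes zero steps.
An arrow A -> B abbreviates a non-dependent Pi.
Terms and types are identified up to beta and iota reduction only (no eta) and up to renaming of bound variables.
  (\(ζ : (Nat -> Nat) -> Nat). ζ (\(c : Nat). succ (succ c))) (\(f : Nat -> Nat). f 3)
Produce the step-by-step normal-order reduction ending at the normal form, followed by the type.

normal-order reduction sequence:
  (\(ζ : (Nat -> Nat) -> Nat). ζ (\(c : Nat). succ (succ c))) (\(f : Nat -> Nat). f 3)
  ~> (\(ζ : Nat -> Nat). ζ 3) (\(c : Nat). succ (succ c))
  ~> (\(ζ : Nat). succ (succ ζ)) 3
  ~> 5
type:
  Nat


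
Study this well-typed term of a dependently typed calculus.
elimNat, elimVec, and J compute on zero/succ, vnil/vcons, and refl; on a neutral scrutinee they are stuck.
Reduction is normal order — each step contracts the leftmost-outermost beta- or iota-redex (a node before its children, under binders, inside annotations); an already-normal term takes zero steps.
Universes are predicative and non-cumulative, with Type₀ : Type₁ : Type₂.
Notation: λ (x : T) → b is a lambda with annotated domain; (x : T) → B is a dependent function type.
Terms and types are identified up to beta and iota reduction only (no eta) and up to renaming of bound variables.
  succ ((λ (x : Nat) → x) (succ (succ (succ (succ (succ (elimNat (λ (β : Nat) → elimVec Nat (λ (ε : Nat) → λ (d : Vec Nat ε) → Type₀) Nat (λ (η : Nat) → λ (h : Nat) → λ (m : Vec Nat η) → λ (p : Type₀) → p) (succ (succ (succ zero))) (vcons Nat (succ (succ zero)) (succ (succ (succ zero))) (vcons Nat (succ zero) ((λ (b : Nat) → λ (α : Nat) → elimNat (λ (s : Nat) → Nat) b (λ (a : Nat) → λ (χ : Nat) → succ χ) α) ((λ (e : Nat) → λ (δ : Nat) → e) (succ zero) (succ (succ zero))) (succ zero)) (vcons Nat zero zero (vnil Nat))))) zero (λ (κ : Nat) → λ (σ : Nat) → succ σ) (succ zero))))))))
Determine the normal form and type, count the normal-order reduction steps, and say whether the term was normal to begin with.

reduced normal form:
  succ (succ (succ (succ (succ (succ (succ zero))))))
type:
  Nat
reduction steps (normal order): 5
started in normal form: no
first redex: a beta-redex


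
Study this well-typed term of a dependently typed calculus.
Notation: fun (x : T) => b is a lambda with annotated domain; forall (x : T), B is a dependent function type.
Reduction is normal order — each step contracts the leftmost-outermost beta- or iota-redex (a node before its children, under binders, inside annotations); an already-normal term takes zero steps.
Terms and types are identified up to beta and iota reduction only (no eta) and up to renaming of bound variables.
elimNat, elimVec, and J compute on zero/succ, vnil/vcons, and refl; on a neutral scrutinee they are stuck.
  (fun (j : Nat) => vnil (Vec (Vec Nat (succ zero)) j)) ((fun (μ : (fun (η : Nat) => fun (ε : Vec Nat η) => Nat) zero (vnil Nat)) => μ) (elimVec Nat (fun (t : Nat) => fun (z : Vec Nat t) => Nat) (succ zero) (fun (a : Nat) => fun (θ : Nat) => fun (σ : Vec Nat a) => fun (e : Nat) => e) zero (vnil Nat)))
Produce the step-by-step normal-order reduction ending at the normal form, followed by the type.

reduction (normal order):
  (fun (j : Nat) => vnil (Vec (Vec Nat (succ zero)) j)) ((fun (μ : (fun (η : Nat) => fun (ε : Vec Nat η) => Nat) zero (vnil Nat)) => μ) (elimVec Nat (fun (t : Nat) => fun (z : Vec Nat t) => Nat) (succ zero) (fun (a : Nat) => fun (θ : Nat) => fun (σ : Vec Nat a) => fun (e : Nat) => e) zero (vnil Nat)))
  ~> vnil (Vec (Vec Nat (succ zero)) ((fun (j : (fun (μ : Nat) => fun (η : Vec Nat μ) => Nat) zero (vnil Nat)) => j) (elimVec Nat (fun (ε : Nat) => fun (t : Vec Nat ε) => Nat) (succ zero) (fun (z : Nat) => fun (a : Nat) => fun (θ : Vec Nat z) => fun (σ : Nat) => σ) zero (vnil Nat))))
  ~> vnil (Vec (Vec Nat (succ zero)) (elimVec Nat (fun (j : Nat) => fun (μ : Vec Nat j) => Nat) (succ zero) (fun (η : Nat) => fun (ε : Nat) => fun (t : Vec Nat η) => fun (z : Nat) => z) zero (vnil Nat)))
  ~> vnil (Vec (Vec Nat (succ zero)) (succ zero))
inferred type:
  Vec (Vec (Vec Nat (succ zero)) (succ zero)) zero


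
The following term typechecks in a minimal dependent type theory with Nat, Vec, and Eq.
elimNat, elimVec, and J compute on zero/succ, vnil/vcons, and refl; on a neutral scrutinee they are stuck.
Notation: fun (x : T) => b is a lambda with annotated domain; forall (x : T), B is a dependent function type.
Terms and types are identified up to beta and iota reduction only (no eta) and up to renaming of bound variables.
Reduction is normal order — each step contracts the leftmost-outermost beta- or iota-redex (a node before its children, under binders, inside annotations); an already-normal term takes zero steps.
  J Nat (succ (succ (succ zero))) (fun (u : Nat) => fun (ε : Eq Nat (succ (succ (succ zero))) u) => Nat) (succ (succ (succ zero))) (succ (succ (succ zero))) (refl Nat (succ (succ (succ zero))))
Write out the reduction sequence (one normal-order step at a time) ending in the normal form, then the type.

normal-order reduction:
  J Nat (succ (succ (succ zero))) (fun (u : Nat) => fun (ε : Eq Nat (succ (succ (succ zero))) u) => Nat) (succ (succ (succ zero))) (succ (succ (succ zero))) (refl Nat (succ (succ (succ zero))))
  ~> succ (succ (succ zero))
the term's type:
  Nat


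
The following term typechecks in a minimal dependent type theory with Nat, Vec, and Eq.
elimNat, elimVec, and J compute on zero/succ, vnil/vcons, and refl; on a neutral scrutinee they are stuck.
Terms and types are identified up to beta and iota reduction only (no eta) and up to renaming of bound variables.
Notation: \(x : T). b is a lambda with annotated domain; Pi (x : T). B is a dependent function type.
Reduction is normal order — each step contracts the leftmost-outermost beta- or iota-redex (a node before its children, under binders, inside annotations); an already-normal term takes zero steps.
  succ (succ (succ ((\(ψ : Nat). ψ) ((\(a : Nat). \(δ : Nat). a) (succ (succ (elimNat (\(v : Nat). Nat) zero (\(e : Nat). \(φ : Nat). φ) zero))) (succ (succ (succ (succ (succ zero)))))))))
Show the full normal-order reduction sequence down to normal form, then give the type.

reduction (normal order):
  succ (succ (succ ((\(ψ : Nat). ψ) ((\(a : Nat). \(δ : Nat). a) (succ (succ (elimNat (\(v : Nat). Nat) zero (\(e : Nat). \(φ : Nat). φ) zero))) (succ (succ (succ (succ (succ zero)))))))))
  ~> succ (succ (succ ((\(ψ : Nat). \(a : Nat). ψ) (succ (succ (elimNat (\(δ : Nat). Nat) zero (\(v : Nat). \(e : Nat). e) zero))) (succ (succ (succ (succ (succ zero))))))))
  ~> succ (succ (succ ((\(ψ : Nat). succ (succ (elimNat (\(a : Nat). Nat) zero (\(δ : Nat). \(v : Nat). v) zero))) (succ (succ (succ (succ (succ zero))))))))
  ~> succ (succ (succ (succ (succ (elimNat (\(ψ : Nat). Nat) zero (\(a : Nat). \(δ : Nat). δ) zero)))))
  ~> succ (succ (succ (succ (succ zero))))
the term's type:
  Nat


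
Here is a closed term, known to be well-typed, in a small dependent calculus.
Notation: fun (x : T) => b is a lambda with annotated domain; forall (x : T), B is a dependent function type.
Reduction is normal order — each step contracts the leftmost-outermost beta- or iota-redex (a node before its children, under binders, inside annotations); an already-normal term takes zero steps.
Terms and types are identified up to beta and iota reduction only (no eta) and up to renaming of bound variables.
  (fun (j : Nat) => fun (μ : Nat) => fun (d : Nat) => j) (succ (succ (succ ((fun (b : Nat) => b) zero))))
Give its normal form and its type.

normal form:
  fun (j : Nat) => fun (μ : Nat) => succ (succ (succ zero))
type:
  forall (j : Nat), forall (μ : Nat), Nat


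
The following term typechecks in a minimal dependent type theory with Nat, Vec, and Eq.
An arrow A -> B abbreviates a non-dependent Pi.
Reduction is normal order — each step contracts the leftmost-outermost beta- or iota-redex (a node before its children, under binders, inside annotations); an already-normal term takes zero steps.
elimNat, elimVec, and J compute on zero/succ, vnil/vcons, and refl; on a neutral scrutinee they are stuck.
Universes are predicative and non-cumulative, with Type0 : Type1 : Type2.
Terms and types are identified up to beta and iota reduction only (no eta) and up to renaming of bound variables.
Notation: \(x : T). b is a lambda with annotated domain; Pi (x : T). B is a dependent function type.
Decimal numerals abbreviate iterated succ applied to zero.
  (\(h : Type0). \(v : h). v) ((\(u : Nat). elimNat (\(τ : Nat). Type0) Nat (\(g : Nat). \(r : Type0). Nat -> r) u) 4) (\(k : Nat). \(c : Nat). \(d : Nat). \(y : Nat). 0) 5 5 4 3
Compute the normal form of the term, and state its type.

reduced normal form:
  0
the term's type:
  Nat


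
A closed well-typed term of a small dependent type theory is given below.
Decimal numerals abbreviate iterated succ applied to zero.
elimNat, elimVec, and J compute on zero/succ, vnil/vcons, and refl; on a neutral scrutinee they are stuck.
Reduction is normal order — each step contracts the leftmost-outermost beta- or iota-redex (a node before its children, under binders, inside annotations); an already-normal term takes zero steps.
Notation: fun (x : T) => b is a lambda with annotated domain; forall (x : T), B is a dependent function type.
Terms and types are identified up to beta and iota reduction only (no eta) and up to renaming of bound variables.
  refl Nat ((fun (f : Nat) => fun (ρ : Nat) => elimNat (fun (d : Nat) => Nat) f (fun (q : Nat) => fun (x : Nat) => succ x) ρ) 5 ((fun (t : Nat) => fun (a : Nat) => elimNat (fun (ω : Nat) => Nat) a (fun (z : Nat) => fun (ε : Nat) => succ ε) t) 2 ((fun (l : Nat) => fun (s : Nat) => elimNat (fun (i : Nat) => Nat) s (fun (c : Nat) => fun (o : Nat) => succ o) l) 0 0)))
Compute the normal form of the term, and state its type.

reduced normal form:
  refl Nat 7
inferred type:
  Eq Nat 7 7


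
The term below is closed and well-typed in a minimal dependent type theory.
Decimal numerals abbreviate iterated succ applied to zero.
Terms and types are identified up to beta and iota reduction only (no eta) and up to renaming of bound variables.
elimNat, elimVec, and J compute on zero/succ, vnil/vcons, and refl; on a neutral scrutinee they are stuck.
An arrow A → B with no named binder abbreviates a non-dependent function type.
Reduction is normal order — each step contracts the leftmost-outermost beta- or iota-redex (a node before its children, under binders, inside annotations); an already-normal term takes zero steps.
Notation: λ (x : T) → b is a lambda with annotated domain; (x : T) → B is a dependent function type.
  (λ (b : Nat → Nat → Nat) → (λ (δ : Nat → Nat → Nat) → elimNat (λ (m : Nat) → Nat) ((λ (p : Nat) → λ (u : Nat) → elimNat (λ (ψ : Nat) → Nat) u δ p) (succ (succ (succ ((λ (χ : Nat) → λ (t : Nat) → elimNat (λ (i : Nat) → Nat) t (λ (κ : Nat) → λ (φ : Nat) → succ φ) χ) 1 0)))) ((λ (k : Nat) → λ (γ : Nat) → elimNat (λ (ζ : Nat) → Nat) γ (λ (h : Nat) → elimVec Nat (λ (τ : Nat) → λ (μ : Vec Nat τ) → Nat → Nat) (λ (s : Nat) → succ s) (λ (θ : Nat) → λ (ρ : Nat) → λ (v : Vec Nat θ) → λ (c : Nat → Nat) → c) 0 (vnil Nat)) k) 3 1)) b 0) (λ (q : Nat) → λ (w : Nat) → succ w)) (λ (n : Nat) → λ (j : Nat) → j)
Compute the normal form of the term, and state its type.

normal form:
  8
type:
  Nat


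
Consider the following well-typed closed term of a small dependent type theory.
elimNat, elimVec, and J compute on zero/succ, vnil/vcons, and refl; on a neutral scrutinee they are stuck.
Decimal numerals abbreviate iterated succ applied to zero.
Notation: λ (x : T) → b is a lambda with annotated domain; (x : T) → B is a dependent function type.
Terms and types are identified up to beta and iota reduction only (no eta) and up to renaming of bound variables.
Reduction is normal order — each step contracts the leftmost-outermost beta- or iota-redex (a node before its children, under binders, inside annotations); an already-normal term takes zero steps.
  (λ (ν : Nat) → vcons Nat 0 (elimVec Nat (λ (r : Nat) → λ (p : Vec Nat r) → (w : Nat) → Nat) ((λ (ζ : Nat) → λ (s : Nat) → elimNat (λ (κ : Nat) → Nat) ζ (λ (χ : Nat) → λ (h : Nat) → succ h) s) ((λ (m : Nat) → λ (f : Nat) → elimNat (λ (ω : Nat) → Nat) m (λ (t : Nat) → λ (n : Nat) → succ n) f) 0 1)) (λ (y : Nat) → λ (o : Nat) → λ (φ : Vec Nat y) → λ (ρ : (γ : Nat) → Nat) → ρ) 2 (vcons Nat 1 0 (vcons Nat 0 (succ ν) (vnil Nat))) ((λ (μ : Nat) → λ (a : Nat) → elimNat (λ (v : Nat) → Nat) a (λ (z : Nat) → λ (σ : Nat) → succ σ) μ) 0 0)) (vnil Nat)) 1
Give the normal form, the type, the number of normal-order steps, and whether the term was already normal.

resulting normal form:
  vcons Nat 0 1 (vnil Nat)
inferred type:
  Vec Nat 1
normal-order step count: 24
term was already normal: no
first redex: a beta-redex


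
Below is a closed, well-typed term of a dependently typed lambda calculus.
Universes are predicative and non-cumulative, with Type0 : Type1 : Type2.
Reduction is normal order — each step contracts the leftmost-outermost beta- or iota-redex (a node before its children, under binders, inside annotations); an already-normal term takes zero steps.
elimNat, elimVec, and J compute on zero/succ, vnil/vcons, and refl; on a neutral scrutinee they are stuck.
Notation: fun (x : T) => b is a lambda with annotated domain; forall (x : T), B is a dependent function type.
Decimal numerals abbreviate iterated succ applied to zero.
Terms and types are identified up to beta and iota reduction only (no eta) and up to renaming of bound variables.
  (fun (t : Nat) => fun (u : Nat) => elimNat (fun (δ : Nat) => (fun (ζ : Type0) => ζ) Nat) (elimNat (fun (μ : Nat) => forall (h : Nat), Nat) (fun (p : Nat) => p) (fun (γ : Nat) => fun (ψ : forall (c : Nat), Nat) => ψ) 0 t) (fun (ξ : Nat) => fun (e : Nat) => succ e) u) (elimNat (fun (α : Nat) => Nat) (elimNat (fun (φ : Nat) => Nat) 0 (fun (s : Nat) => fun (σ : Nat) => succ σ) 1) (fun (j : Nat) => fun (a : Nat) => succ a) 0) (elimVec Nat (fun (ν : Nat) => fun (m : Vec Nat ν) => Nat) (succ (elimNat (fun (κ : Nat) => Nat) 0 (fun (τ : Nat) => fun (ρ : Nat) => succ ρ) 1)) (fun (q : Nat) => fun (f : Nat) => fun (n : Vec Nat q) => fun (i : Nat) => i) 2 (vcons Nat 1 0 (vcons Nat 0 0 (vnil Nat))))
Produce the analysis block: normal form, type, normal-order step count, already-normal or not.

normal form:
  3
type:
  Nat
reduction steps (normal order): 32
started in normal form: no
first redex: a beta-redex


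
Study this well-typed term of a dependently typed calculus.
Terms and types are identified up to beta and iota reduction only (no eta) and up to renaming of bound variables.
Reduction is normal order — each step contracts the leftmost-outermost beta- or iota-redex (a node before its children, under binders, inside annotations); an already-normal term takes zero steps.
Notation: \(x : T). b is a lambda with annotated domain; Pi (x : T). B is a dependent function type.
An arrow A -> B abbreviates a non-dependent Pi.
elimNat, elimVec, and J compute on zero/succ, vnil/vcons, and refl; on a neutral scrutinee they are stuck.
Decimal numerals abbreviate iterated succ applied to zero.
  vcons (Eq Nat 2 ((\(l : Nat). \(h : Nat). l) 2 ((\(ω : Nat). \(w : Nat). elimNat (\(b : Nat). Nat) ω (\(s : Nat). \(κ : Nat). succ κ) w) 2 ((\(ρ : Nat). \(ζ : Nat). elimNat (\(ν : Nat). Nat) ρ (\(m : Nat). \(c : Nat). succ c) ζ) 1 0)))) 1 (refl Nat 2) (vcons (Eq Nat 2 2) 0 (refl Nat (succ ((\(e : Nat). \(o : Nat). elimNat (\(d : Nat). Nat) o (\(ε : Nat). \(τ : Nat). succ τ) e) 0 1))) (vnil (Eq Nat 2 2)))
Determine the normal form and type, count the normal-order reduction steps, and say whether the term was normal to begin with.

reduced normal form:
  vcons (Eq Nat 2 2) 1 (refl Nat 2) (vcons (Eq Nat 2 2) 0 (refl Nat 2) (vnil (Eq Nat 2 2)))
the term's type:
  Vec (Eq Nat 2 2) 2
normal-order step count: 5
started in normal form: no
first contracted redex: a beta-redex


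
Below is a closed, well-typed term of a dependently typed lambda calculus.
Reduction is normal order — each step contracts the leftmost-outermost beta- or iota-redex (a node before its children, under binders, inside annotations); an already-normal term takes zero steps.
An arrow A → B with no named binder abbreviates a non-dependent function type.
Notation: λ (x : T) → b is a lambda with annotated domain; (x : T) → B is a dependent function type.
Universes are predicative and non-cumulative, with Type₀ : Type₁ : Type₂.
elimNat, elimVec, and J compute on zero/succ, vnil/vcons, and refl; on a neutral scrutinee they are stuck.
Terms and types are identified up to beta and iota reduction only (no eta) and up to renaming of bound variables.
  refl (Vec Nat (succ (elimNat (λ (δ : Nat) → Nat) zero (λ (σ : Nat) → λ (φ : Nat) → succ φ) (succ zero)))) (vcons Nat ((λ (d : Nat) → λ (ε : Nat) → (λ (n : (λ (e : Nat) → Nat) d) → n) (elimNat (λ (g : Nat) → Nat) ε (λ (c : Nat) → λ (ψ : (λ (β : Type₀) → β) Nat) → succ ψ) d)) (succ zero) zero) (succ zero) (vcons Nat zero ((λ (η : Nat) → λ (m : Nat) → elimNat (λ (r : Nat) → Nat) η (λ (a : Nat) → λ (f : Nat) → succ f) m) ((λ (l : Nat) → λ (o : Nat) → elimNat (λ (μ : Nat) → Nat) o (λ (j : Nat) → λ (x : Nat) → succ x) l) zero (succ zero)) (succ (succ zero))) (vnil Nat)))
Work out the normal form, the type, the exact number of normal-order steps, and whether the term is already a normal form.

normal form:
  refl (Vec Nat (succ (succ zero))) (vcons Nat (succ zero) (succ zero) (vcons Nat zero (succ (succ (succ zero))) (vnil Nat)))
type:
  Eq (Vec Nat (succ (succ zero))) (vcons Nat (succ zero) (succ zero) (vcons Nat zero (succ (succ (succ zero))) (vnil Nat))) (vcons Nat (succ zero) (succ zero) (vcons Nat zero (succ (succ (succ zero))) (vnil Nat)))
steps to reach normal form (normal order): 23
term was already normal: no
first contracted redex: an elimNat iota-redex


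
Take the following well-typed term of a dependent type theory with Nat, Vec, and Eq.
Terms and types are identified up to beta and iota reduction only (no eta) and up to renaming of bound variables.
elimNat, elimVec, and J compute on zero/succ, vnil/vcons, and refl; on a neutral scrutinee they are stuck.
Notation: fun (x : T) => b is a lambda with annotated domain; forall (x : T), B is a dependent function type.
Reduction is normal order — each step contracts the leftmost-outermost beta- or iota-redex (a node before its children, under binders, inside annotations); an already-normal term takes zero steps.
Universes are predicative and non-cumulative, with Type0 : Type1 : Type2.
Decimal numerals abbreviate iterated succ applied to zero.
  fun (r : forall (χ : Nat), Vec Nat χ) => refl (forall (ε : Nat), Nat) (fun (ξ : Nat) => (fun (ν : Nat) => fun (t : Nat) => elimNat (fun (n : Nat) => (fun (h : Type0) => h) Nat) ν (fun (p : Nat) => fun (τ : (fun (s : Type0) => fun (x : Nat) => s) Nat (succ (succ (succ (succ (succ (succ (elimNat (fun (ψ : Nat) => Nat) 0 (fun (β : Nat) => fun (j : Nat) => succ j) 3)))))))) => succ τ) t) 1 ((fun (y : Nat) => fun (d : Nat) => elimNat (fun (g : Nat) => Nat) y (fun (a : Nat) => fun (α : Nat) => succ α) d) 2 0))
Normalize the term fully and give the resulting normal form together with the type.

normal form:
  fun (r : forall (χ : Nat), Vec Nat χ) => refl (forall (ε : Nat), Nat) (fun (ξ : Nat) => 3)
type:
  forall (r : forall (χ : Nat), Vec Nat χ), Eq (forall (ε : Nat), Nat) (fun (ξ : Nat) => 3) (fun (ν : Nat) => 3)


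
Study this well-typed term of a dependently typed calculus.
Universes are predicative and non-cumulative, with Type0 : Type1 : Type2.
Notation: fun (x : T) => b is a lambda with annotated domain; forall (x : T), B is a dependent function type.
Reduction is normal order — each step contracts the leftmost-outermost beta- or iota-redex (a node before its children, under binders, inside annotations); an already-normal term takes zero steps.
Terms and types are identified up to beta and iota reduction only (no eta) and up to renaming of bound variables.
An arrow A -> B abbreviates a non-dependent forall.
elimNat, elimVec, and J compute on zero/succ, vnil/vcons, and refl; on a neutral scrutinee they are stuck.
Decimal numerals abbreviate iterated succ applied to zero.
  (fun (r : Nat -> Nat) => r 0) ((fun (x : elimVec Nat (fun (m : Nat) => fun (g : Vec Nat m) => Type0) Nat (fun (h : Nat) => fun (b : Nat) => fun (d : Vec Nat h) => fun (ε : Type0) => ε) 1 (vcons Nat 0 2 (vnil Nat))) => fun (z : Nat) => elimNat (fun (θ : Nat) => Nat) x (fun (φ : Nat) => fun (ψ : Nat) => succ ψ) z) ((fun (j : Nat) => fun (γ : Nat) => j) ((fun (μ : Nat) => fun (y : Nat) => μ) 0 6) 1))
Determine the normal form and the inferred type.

reduced normal form:
  0
type:
  Nat
observation: the term reaches its normal form after 8 normal-order steps.


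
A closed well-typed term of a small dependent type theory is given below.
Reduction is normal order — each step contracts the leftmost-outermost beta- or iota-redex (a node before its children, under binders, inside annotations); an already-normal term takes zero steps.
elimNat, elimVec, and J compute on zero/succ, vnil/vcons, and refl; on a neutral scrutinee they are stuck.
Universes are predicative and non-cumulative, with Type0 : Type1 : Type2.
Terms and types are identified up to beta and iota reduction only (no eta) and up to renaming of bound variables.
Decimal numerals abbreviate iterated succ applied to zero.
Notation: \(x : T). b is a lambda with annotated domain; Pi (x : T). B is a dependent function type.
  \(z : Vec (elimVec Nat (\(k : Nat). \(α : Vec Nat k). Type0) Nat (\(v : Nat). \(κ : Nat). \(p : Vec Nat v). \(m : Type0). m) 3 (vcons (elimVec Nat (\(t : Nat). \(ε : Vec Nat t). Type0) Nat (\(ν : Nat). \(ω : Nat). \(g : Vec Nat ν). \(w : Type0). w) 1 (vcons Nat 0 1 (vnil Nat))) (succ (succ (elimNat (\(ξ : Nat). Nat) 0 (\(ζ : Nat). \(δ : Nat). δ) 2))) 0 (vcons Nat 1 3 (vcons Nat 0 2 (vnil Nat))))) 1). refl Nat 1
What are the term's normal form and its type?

reduced normal form:
  \(z : Vec Nat 1). refl Nat 1
type:
  Pi (z : Vec Nat 1). Eq Nat 1 1
observation: normalization takes exactly 16 steps under the normal-order strategy.
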